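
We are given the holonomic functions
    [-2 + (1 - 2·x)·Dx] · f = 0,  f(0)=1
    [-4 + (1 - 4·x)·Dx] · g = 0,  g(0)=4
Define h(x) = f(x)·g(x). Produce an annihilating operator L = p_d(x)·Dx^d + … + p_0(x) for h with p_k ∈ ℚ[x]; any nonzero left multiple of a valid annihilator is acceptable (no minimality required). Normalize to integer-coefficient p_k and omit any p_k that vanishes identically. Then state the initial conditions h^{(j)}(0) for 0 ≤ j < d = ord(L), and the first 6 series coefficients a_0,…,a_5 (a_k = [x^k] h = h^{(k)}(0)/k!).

f: a_k = 1, 2, 4, 8, 16, 32, …
g: a_k = 4, 16, 64, 256, 1024, 4096, …
L₀ := L_f ⊗_s L_g (sym. prod.), ord ≤ 1.
L = (-6 + 16·x) + (1 - 6·x + 8·x^2)·Dx  (order 1).
h: a_k = 4, 24, 112, 480, 1984, 8064, …
ICs: h(0) = 4.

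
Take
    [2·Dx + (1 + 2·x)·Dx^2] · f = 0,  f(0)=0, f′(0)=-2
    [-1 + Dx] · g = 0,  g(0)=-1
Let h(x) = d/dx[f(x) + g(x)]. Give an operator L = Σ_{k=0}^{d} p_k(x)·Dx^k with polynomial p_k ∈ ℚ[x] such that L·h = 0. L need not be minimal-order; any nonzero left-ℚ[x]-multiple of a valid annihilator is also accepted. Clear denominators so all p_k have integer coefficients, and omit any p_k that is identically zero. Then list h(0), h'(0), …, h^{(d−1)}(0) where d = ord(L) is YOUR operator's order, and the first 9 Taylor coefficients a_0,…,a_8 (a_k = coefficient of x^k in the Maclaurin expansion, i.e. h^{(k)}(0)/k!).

f: a_k = 0, -2, 2, -8/3, 4, -32/5, 32/3, -128/7, 32, …
g: a_k = -1, -1, -1/2, -1/6, -1/24, -1/120, -1/720, -1/5040, -1/40320, …
h₀=f+g: left-lcm gives L₀, ord ≤ 3.
h=h₀': d/dx-closure on L₀ ⇒ L.
L = (-10 - 4·x) + (7 - 4·x - 4·x^2)·Dx + (3 + 8·x + 4·x^2)·Dx^2  (order 2).
h: a_k = -3, 3, -17/2, 95/6, -769/24, 7679/120, -92161/720, 1290239/5040, -20643841/40320, …
ICs: h(0) = -3, h′(0) = 3.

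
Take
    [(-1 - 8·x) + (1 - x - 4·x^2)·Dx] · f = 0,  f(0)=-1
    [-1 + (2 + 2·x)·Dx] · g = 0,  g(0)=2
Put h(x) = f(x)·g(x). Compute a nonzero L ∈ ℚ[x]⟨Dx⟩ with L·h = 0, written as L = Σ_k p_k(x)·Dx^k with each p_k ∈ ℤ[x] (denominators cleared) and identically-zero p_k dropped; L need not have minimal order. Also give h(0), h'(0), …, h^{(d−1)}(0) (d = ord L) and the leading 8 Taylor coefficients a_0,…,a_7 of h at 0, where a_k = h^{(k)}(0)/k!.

L = (3 + 17·x + 12·x^2) + (-2 + 10·x^2 + 8·x^3)·Dx  (order 1).
h: a_k = -2, -3, -43/4, -183/8, -4211/64, -20141/128, -215295/512, -1075135/1024, …
ICs: h(0) = -2.

f: a_k = -1, -1, -5, -9, -29, -65, -181, -441, …
g: a_k = 2, 1, -1/4, 1/8, -5/64, 7/128, -21/512, 33/1024, …
h₀=f·g: eliminate ⇒ L₀, order ≤ 1·1.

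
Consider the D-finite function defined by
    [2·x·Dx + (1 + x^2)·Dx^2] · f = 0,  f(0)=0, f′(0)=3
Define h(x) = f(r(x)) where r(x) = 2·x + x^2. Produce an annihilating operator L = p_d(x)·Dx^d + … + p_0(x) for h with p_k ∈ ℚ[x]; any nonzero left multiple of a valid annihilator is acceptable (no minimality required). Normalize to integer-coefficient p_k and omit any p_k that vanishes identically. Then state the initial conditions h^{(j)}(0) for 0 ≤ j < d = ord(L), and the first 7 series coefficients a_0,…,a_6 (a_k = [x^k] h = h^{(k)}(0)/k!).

f: a_k = 0, 3, 0, -1, 0, 3/5, 0, …
h₀=f(r): pull back L_f along r ⇒ L₀.
L = (-1 + 8·x + 16·x^2 + 12·x^3 + 3·x^4)·Dx + (1 + x + 4·x^2 + 8·x^3 + 5·x^4 + x^5)·Dx^2  (order 2).
h: a_k = 0, 6, 3, -8, -12, 66/5, 47, …
ICs: h(0) = 0, h′(0) = 6.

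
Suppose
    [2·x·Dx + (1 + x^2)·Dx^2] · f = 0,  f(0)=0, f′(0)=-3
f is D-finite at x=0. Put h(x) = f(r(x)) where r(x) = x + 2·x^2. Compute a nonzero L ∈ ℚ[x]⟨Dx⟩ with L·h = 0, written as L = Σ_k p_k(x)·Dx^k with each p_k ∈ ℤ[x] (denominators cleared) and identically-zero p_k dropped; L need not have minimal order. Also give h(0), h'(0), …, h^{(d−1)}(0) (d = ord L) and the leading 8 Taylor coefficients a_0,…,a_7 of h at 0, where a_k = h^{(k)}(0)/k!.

L = (-4 + 2·x + 16·x^2 + 48·x^3 + 48·x^4)·Dx + (1 + 4·x + x^2 + 8·x^3 + 20·x^4 + 16·x^5)·Dx^2  (order 2).
h: a_k = 0, -3, -6, 1, 6, 57/5, 2, -165/7, …
ICs: h(0) = 0, h′(0) = -3.

f: a_k = 0, -3, 0, 1, 0, -3/5, 0, 3/7, …
f∘r: x↦r, Dx↦Dx/r' in L_f ⇒ L₀.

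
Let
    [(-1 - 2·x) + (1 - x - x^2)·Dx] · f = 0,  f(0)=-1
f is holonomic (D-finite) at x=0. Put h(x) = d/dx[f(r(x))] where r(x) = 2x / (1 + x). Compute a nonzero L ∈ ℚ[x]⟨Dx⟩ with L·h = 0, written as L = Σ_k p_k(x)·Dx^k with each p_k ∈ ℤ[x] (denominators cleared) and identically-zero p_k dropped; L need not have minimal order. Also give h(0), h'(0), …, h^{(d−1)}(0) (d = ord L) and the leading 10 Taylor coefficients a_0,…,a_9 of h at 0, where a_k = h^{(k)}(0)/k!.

f: a_k = -1, -1, -2, -3, -5, -8, -13, -21, -34, -55, …
f∘r: x↦r, Dx↦Dx/r' in L_f ⇒ L₀.
h₀' ⇒ L via d/dx closure of L₀.
L = (6 + 30·x + 90·x^2 + 50·x^3) + (-1 - 6·x + 30·x^3 + 25·x^4)·Dx  (order 1).
h: a_k = -2, -12, -30, -120, -250, -900, -1750, -6000, -11250, -37500, …
ICs: h(0) = -2.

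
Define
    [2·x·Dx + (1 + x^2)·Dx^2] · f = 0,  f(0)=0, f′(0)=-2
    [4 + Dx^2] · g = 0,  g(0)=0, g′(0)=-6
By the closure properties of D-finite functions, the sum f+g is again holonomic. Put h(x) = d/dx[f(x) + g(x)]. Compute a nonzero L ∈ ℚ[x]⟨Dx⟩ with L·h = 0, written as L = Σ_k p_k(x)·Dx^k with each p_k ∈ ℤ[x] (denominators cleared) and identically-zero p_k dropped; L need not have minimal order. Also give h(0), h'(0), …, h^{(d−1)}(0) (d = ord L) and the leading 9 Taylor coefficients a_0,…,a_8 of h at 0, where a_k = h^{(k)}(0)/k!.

f: a_k = 0, -2, 0, 2/3, 0, -2/5, 0, 2/7, 0, …
g: a_k = 0, -6, 0, 4, 0, -4/5, 0, 8/105, 0, …
L₀ := lclm(L_f,L_g); ord L₀ ≤ 2+2.
h=h₀': d/dx-closure on L₀ ⇒ L.
L = (-32·x + 80·x^3 + 16·x^5) + (4 + 32·x^2 + 36·x^4 + 8·x^6)·Dx + (-8·x + 20·x^3 + 4·x^5)·Dx^2 + (1 + 8·x^2 + 9·x^4 + 2·x^6)·Dx^3  (order 3).
h: a_k = -8, 0, 14, 0, -6, 0, 38/15, 0, -214/105, …
ICs: h(0) = -8, h′(0) = 0, h′′(0) = 28.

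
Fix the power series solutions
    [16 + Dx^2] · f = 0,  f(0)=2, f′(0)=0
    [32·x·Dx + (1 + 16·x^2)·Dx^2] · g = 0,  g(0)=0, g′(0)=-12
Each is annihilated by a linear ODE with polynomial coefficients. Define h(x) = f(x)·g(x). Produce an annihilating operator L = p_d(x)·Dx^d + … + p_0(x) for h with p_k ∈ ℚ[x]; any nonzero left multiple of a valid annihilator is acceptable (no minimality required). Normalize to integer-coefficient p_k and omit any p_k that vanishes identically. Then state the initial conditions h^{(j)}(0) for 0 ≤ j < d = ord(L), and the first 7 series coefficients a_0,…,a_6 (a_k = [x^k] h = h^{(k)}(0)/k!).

L = (1280 + 53248·x^2 + 360448·x^4 + 2097152·x^6 + 8388608·x^8) + (1536·x + 40960·x^3 + 393216·x^5 + 2097152·x^7)·Dx + (96 + 4096·x^2 + 36864·x^4 + 262144·x^6 + 1048576·x^8)·Dx^2 + (96·x + 2560·x^3 + 24576·x^5 + 131072·x^7)·Dx^3 + (1 + 48·x^2 + 896·x^4 + 8192·x^6 + 32768·x^8)·Dx^4  (order 4).
h: a_k = 0, -24, 0, 320, 0, -12544/5, 0, …
ICs: h(0) = 0, h′(0) = -24, h′′(0) = 0, h′′′(0) = 1920.

f: a_k = 2, 0, -16, 0, 64/3, 0, -512/45, …
g: a_k = 0, -12, 0, 64, 0, -3072/5, 0, …
f·g: L₀ = L_f ⊗_s L_g, ord ≤ 2·2.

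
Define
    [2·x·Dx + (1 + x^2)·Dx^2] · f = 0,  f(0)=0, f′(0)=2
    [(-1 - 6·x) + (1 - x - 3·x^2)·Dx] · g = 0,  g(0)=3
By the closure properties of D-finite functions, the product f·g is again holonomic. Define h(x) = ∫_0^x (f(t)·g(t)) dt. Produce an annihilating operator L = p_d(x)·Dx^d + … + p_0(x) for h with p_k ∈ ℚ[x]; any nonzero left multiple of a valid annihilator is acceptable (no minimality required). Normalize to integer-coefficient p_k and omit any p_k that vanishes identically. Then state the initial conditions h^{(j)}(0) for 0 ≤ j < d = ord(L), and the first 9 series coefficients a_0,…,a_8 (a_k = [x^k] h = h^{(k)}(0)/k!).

L = (6 + 2·x + 18·x^2)·Dx + (2 + 10·x + 4·x^2 + 18·x^3)·Dx^2 + (-1 + x + 2·x^2 + x^3 + 3·x^4)·Dx^3  (order 3).
h: a_k = 0, 0, 3, 2, 11/2, 8, 268/15, 1136/35, 9589/140, …
ICs: h(0) = 0, h′(0) = 0, h′′(0) = 6.

f: a_k = 0, 2, 0, -2/3, 0, 2/5, 0, -2/7, 0, …
g: a_k = 3, 3, 12, 21, 57, 120, 291, 651, 1524, …
Sym-product of L_f,L_g gives L₀ (≤ ord 2).
h=∫₀ˣh₀: take L = L₀·Dx.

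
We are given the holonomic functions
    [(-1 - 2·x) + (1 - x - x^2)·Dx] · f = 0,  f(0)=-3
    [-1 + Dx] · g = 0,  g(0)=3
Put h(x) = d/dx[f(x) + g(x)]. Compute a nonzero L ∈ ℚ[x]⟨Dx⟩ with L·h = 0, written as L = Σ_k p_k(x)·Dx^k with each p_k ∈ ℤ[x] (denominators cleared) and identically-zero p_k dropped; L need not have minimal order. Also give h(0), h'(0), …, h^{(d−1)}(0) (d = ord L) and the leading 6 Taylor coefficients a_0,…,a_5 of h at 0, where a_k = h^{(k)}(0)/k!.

f: a_k = -3, -3, -6, -9, -15, -24, …
g: a_k = 3, 3, 3/2, 1/2, 1/8, 1/40, …
Weyl lclm of L_f,L_g ⇒ L₀ (ord ≤ 2).
Differentiate: ansatz ord ≤ ord L₀ ⇒ L.
L = (14 + 46·x + 40·x^2 + 36·x^3 + 6·x^4) + (-17 - 48·x - 41·x^2 - 24·x^3 + 5·x^4 + 2·x^5)·Dx + (3 + 2·x + x^2 - 12·x^3 - 11·x^4 - 2·x^5)·Dx^2  (order 2).
h: a_k = 0, -9, -51/2, -119/2, -959/8, -9359/40, …
ICs: h(0) = 0, h′(0) = -9.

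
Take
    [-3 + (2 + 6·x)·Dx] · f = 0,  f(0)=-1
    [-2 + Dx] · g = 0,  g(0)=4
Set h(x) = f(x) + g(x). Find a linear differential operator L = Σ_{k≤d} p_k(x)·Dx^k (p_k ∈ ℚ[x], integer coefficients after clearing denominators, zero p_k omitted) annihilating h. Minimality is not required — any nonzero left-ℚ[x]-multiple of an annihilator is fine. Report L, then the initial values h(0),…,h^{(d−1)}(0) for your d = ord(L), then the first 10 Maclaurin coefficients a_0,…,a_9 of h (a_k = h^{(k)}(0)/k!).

L = (42 + 72·x) + (-25 - 96·x - 144·x^2)·Dx + (2 + 30·x + 72·x^2)·Dx^2  (order 2).
h: a_k = 3, 13/2, 73/8, 175/48, 2239/384, -21419/3840, 705289/46080, -22668329/645120, 886882879/10321920, -39896884499/185794560, …
ICs: h(0) = 3, h′(0) = 13/2.

f: a_k = -1, -3/2, 9/8, -27/16, 405/128, -1701/256, 15309/1024, -72171/2048, 2814669/32768, -14073345/65536, …
g: a_k = 4, 8, 8, 16/3, 8/3, 16/15, 16/45, 32/315, 8/315, 16/2835, …
Weyl lclm of L_f,L_g ⇒ L₀ (ord ≤ 2).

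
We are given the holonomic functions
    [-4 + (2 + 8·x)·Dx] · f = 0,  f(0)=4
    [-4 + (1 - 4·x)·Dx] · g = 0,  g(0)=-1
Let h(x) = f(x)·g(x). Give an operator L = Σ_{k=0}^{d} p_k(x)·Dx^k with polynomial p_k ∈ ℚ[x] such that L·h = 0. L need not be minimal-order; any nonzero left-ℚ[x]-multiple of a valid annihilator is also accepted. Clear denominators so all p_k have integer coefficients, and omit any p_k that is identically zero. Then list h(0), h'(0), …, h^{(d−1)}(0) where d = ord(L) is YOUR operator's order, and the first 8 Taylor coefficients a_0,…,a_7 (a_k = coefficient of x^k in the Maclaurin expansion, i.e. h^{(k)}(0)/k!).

L = (6 + 8·x) + (-1 + 16·x^2)·Dx  (order 1).
h: a_k = -4, -24, -88, -368, -1432, -5840, -23024, -93152, …
ICs: h(0) = -4.

f: a_k = 4, 8, -8, 16, -40, 112, -336, 1056, …
g: a_k = -1, -4, -16, -64, -256, -1024, -4096, -16384, …
L₀ := L_f ⊗_s L_g (sym. prod.), ord ≤ 1.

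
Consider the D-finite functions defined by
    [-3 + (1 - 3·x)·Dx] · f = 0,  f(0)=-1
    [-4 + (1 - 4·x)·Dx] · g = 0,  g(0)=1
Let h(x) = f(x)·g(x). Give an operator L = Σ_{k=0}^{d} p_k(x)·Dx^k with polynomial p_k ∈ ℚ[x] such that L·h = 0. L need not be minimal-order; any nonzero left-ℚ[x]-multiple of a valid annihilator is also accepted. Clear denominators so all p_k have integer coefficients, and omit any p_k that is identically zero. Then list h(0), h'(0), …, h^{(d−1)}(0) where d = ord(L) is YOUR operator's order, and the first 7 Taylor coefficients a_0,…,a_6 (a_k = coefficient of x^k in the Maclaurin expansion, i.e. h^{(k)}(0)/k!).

L = (-7 + 24·x) + (1 - 7·x + 12·x^2)·Dx  (order 1).
h: a_k = -1, -7, -37, -175, -781, -3367, -14197, …
ICs: h(0) = -1.

f: a_k = -1, -3, -9, -27, -81, -243, -729, …
g: a_k = 1, 4, 16, 64, 256, 1024, 4096, …
f·g: L₀ = L_f ⊗_s L_g, ord ≤ 1·1.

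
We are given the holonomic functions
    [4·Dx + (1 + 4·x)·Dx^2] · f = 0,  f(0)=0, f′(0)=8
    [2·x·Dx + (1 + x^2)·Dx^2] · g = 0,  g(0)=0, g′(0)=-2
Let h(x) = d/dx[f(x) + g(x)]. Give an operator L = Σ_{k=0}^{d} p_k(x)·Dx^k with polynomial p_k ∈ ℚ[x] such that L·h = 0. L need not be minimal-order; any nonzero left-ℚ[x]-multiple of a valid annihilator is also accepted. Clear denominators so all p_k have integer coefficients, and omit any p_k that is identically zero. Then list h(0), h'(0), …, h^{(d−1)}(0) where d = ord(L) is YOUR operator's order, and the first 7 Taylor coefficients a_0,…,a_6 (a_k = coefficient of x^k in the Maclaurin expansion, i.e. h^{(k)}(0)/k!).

L = (-4 - 48·x + 12·x^2 + 16·x^3) + (-17 - 8·x - 45·x^2 + 24·x^3 + 32·x^4)·Dx + (-2 - 7·x + 4·x^2 + x^3 + 6·x^4 + 8·x^5)·Dx^2  (order 2).
h: a_k = 6, -32, 130, -512, 2046, -8192, 32770, …
ICs: h(0) = 6, h′(0) = -32.

f: a_k = 0, 8, -16, 128/3, -128, 2048/5, -4096/3, …
g: a_k = 0, -2, 0, 2/3, 0, -2/5, 0, …
f+g: L₀ = lclm(L_f,L_g), ord ≤ 2+2.
h=h₀': d/dx-closure on L₀ ⇒ L.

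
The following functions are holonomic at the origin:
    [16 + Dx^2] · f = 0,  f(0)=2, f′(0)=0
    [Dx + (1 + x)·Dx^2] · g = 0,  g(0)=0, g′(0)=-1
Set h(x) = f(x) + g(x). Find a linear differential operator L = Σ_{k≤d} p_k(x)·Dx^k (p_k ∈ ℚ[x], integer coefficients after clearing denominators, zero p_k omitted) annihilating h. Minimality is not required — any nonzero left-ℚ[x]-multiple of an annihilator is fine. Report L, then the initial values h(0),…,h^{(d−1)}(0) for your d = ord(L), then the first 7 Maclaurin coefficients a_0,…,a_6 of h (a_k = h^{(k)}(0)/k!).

f: a_k = 2, 0, -16, 0, 64/3, 0, -512/45, …
g: a_k = 0, -1, 1/2, -1/3, 1/4, -1/5, 1/6, …
L₀ := lclm(L_f,L_g); ord L₀ ≤ 2+2.
L = (176 + 256·x + 128·x^2)·Dx + (144 + 400·x + 384·x^2 + 128·x^3)·Dx^2 + (11 + 16·x + 8·x^2)·Dx^3 + (9 + 25·x + 24·x^2 + 8·x^3)·Dx^4  (order 4).
h: a_k = 2, -1, -31/2, -1/3, 259/12, -1/5, -1009/90, …
ICs: h(0) = 2, h′(0) = -1, h′′(0) = -31, h′′′(0) = -2.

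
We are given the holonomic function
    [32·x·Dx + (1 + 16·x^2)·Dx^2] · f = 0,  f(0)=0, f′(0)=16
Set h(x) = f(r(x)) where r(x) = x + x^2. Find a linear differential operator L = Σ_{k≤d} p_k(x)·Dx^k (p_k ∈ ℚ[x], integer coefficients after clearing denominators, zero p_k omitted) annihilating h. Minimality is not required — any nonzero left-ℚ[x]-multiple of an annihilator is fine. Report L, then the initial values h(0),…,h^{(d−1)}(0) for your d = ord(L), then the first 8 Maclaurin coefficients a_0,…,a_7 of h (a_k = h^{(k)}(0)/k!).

L = (-2 + 32·x + 128·x^2 + 192·x^3 + 96·x^4)·Dx + (1 + 2·x + 16·x^2 + 64·x^3 + 80·x^4 + 32·x^5)·Dx^2  (order 2).
h: a_k = 0, 16, 16, -256/3, -256, 2816/5, 12032/3, -8192/7, …
ICs: h(0) = 0, h′(0) = 16.

f: a_k = 0, 16, 0, -256/3, 0, 4096/5, 0, -65536/7, …
f∘r: x↦r, Dx↦Dx/r' in L_f ⇒ L₀.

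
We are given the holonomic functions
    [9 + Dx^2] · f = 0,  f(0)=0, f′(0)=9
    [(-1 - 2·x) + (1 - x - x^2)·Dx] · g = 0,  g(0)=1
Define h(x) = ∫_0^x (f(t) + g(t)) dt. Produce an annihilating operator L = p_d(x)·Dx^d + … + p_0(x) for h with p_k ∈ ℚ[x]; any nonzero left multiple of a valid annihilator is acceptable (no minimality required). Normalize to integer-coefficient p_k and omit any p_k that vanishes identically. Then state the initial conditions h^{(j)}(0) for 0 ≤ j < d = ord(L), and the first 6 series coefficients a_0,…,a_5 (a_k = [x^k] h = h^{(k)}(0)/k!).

L = (-243 - 432·x + 81·x^2 - 216·x^3 - 405·x^4 - 162·x^5)·Dx + (117 - 225·x - 36·x^2 + 297·x^3 - 54·x^4 - 243·x^5 - 81·x^6)·Dx^2 + (-27 - 48·x + 9·x^2 - 24·x^3 - 45·x^4 - 18·x^5)·Dx^3 + (13 - 25·x - 4·x^2 + 33·x^3 - 6·x^4 - 27·x^5 - 9·x^6)·Dx^4  (order 4).
h: a_k = 0, 1, 5, 2/3, -21/8, 1, …
ICs: h(0) = 0, h′(0) = 1, h′′(0) = 10, h′′′(0) = 4.

f: a_k = 0, 9, 0, -27/2, 0, 243/40, …
g: a_k = 1, 1, 2, 3, 5, 8, …
Weyl lclm of L_f,L_g ⇒ L₀ (ord ≤ 3).
Integrate: L := L₀·Dx.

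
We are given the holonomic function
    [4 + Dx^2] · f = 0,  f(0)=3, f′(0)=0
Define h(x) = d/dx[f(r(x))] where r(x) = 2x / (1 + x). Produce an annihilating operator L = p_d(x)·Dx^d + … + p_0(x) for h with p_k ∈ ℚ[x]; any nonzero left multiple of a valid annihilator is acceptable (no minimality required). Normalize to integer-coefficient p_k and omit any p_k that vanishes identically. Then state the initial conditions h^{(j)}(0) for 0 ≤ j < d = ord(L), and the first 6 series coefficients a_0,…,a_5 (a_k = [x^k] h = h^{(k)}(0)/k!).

f: a_k = 3, 0, -6, 0, 2, 0, …
Substitute x→r, Dx→(1/r')Dx; clear ⇒ L₀.
h₀' ⇒ L via d/dx closure of L₀.
L = (22 + 12·x + 6·x^2) + (6 + 18·x + 18·x^2 + 6·x^3)·Dx + (1 + 4·x + 6·x^2 + 4·x^3 + x^4)·Dx^2  (order 2).
h: a_k = 0, -48, 144, -160, -160, 5488/5, …
ICs: h(0) = 0, h′(0) = -48.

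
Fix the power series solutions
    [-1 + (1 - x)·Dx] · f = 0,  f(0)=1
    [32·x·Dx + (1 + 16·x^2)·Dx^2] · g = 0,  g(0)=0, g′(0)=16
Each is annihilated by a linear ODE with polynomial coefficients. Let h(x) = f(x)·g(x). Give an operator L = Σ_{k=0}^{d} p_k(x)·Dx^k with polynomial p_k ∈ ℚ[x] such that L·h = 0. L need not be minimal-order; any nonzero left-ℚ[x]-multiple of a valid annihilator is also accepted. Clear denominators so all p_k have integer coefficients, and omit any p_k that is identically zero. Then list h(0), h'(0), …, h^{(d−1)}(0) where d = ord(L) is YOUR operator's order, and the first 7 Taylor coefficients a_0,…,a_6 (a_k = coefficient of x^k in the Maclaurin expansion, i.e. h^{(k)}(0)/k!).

f: a_k = 1, 1, 1, 1, 1, 1, 1, …
g: a_k = 0, 16, 0, -256/3, 0, 4096/5, 0, …
L₀ := L_f ⊗_s L_g (sym. prod.), ord ≤ 2.
L = 32·x + (2 - 32·x + 64·x^2)·Dx + (-1 + x - 16·x^2 + 16·x^3)·Dx^2  (order 2).
h: a_k = 0, 16, 16, -208/3, -208/3, 11248/15, 11248/15, …
ICs: h(0) = 0, h′(0) = 16.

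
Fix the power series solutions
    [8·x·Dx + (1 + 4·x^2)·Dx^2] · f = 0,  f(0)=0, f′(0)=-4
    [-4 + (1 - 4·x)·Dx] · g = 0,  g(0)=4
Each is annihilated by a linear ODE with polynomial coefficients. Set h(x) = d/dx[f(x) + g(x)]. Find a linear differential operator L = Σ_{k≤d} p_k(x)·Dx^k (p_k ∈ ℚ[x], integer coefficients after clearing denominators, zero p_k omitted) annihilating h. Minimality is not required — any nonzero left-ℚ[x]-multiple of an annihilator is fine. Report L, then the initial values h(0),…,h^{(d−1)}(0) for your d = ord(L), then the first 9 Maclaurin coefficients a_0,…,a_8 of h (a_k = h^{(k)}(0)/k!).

f: a_k = 0, -4, 0, 16/3, 0, -64/5, 0, 256/7, 0, …
g: a_k = 4, 16, 64, 256, 1024, 4096, 16384, 65536, 262144, …
f+g: L₀ = lclm(L_f,L_g), ord ≤ 2+1.
Derive L from L₀ (diff closure).
L = (8 - 128·x - 96·x^2) + (-13 + 8·x - 100·x^2 - 96·x^3)·Dx + (1 - 3·x - 12·x^3 - 16·x^4)·Dx^2  (order 2).
h: a_k = 12, 128, 784, 4096, 20416, 98304, 459008, 2097152, 9436160, …
ICs: h(0) = 12, h′(0) = 128.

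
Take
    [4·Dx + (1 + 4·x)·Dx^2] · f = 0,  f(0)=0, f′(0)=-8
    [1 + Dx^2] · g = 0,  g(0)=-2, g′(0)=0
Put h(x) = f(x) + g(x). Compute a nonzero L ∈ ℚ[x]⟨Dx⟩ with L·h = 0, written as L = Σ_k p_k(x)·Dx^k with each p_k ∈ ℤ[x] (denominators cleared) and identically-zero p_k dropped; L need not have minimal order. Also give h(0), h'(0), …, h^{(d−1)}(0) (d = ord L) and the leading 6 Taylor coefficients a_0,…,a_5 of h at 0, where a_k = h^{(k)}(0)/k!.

L = (388 + 32·x + 64·x^2)·Dx + (33 + 140·x + 48·x^2 + 64·x^3)·Dx^2 + (388 + 32·x + 64·x^2)·Dx^3 + (33 + 140·x + 48·x^2 + 64·x^3)·Dx^4  (order 4).
h: a_k = -2, -8, 17, -128/3, 1535/12, -2048/5, …
ICs: h(0) = -2, h′(0) = -8, h′′(0) = 34, h′′′(0) = -256.

f: a_k = 0, -8, 16, -128/3, 128, -2048/5, …
g: a_k = -2, 0, 1, 0, -1/12, 0, …
L₀ := lclm(L_f,L_g); ord L₀ ≤ 2+2.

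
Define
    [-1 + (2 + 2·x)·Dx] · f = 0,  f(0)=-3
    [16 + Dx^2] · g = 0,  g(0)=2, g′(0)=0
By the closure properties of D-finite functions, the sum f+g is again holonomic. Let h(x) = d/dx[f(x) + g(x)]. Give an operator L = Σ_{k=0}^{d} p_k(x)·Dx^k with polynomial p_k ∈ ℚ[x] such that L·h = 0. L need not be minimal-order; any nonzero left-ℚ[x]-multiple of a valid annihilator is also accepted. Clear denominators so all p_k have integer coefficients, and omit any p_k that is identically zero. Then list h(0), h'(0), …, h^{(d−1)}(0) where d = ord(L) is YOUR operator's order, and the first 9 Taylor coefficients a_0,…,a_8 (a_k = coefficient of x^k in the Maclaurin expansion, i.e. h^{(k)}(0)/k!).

L = (-1264 - 2048·x - 1024·x^2) + (-2144 - 6240·x - 6144·x^2 - 2048·x^3)·Dx + (-79 - 128·x - 64·x^2)·Dx^2 + (-134 - 390·x - 384·x^2 - 128·x^3)·Dx^3  (order 3).
h: a_k = -3/2, -125/4, -9/16, 8237/96, -105/256, -521453/7680, -693/2048, 33959837/1290240, -19305/65536, …
ICs: h(0) = -3/2, h′(0) = -125/4, h′′(0) = -9/8.

f: a_k = -3, -3/2, 3/8, -3/16, 15/128, -21/256, 63/1024, -99/2048, 1287/32768, …
g: a_k = 2, 0, -16, 0, 64/3, 0, -512/45, 0, 1024/315, …
L₀ := lclm(L_f,L_g); ord L₀ ≤ 1+2.
h₀' ⇒ L via d/dx closure of L₀.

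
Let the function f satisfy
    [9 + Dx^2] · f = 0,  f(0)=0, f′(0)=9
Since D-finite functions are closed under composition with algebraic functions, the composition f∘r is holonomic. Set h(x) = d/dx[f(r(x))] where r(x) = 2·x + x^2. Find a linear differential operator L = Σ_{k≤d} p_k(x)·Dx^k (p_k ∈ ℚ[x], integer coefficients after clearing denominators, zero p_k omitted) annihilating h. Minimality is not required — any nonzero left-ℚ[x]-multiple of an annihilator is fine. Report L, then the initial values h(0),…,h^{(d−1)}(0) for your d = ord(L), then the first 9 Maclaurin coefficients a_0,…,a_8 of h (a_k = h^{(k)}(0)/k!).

L = (39 + 144·x + 216·x^2 + 144·x^3 + 36·x^4) + (-3 - 3·x)·Dx + (1 + 2·x + x^2)·Dx^2  (order 2).
h: a_k = 18, 18, -324, -648, 567, 2835, 11178/5, -13608/5, -920727/140, …
ICs: h(0) = 18, h′(0) = 18.

f: a_k = 0, 9, 0, -27/2, 0, 243/40, 0, -729/560, 0, …
h₀=f(r): pull back L_f along r ⇒ L₀.
Derive L from L₀ (diff closure).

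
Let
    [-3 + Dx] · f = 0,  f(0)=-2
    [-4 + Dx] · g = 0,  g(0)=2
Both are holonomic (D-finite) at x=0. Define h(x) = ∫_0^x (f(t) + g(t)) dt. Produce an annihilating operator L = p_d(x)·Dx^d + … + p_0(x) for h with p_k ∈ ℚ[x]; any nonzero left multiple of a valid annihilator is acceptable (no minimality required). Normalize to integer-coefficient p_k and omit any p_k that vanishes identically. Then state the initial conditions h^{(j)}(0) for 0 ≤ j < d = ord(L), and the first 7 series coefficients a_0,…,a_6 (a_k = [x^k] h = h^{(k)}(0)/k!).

f: a_k = -2, -6, -9, -9, -27/4, -81/20, -81/40, …
g: a_k = 2, 8, 16, 64/3, 64/3, 256/15, 512/45, …
f+g: L₀ = lclm(L_f,L_g), ord ≤ 1+1.
h=∫₀ˣh₀: take L = L₀·Dx.
L = 12·Dx - 7·Dx^2 + Dx^3  (order 3).
h: a_k = 0, 0, 1, 7/3, 37/12, 35/12, 781/360, …
ICs: h(0) = 0, h′(0) = 0, h′′(0) = 2.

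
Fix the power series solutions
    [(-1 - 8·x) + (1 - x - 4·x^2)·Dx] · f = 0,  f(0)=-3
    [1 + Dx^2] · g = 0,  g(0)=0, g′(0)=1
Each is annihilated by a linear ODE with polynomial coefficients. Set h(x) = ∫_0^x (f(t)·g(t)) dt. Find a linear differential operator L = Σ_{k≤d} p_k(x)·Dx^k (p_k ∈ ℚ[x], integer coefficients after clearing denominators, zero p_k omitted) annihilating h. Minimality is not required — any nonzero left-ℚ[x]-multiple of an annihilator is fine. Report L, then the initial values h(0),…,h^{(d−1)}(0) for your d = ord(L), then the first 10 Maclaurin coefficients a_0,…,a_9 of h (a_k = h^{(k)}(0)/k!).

L = (7 + x + 4·x^2)·Dx + (2 + 16·x)·Dx^2 + (-1 + x + 4·x^2)·Dx^3  (order 3).
h: a_k = 0, 0, -3/2, -1, -29/8, -53/10, -1127/80, -7621/280, -888089/13440, -2168417/15120, …
ICs: h(0) = 0, h′(0) = 0, h′′(0) = -3.

f: a_k = -3, -3, -15, -27, -87, -195, -543, -1323, -3495, -8787, …
g: a_k = 0, 1, 0, -1/6, 0, 1/120, 0, -1/5040, 0, 1/362880, …
L₀ := L_f ⊗_s L_g (sym. prod.), ord ≤ 2.
h=∫₀ˣh₀: take L = L₀·Dx.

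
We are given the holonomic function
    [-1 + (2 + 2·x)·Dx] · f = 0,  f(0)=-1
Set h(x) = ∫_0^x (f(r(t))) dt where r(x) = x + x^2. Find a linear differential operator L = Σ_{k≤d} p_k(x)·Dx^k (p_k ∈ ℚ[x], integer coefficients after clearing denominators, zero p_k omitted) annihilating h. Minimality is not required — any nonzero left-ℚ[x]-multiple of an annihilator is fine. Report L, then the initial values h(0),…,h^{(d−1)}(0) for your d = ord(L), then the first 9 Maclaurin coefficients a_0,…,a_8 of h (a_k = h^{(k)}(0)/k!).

L = (-1 - 2·x)·Dx + (2 + 2·x + 2·x^2)·Dx^2  (order 2).
h: a_k = 0, -1, -1/4, -1/8, 3/64, -3/640, -5/512, 57/7168, -21/16384, …
ICs: h(0) = 0, h′(0) = -1.

f: a_k = -1, -1/2, 1/8, -1/16, 5/128, -7/256, 21/1024, -33/2048, 429/32768, …
Change of var in L_f (x↦r) gives L₀.
Integrate: L := L₀·Dx.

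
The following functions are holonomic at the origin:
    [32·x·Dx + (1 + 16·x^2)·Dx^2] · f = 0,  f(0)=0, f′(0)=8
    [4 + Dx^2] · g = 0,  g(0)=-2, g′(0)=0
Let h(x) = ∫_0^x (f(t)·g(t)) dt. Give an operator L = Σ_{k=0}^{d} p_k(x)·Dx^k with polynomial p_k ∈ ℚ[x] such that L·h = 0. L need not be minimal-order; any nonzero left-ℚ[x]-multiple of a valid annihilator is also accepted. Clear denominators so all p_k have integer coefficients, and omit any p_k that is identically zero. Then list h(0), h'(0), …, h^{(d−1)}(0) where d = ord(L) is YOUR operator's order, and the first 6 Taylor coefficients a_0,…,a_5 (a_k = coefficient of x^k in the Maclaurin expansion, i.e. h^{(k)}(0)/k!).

f: a_k = 0, 8, 0, -128/3, 0, 2048/5, …
g: a_k = -2, 0, 4, 0, -4/3, 0, …
L₀ := L_f ⊗_s L_g (sym. prod.), ord ≤ 4.
h=∫₀ˣh₀: take L = L₀·Dx.
L = (1360 + 60416·x^2 + 106496·x^4 + 262144·x^6 + 1048576·x^8)·Dx + (2304·x + 45056·x^3 + 196608·x^5 + 1048576·x^7)·Dx^2 + (360 + 15872·x^2 + 36864·x^4 + 131072·x^6 + 524288·x^8)·Dx^3 + (576·x + 11264·x^3 + 49152·x^5 + 262144·x^7)·Dx^4 + (5 + 192·x^2 + 2560·x^4 + 16384·x^6 + 65536·x^8)·Dx^5  (order 5).
h: a_k = 0, 0, -8, 0, 88/3, 0, …
ICs: h(0) = 0, h′(0) = 0, h′′(0) = -16, h′′′(0) = 0, h′′′′(0) = 704.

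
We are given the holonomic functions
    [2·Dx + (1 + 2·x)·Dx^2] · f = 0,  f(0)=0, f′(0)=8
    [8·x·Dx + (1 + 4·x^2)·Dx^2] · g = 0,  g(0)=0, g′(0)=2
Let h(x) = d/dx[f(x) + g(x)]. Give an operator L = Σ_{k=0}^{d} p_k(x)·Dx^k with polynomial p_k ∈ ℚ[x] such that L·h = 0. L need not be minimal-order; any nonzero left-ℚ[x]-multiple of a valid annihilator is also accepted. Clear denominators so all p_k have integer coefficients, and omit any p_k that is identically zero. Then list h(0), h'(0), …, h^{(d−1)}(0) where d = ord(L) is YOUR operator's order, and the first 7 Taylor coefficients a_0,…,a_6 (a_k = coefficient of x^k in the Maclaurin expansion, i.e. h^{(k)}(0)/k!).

f: a_k = 0, 8, -8, 32/3, -16, 128/5, -128/3, …
g: a_k = 0, 2, 0, -8/3, 0, 32/5, 0, …
h₀=f+g: left-lcm gives L₀, ord ≤ 4.
Derive L from L₀ (diff closure).
L = (-8 - 48·x + 96·x^2 + 64·x^3) + (-8 - 16·x + 192·x^3 + 128·x^4)·Dx + (-1 + 2·x + 8·x^2 + 16·x^3 + 48·x^4 + 32·x^5)·Dx^2  (order 2).
h: a_k = 10, -16, 24, -64, 160, -256, 384, …
ICs: h(0) = 10, h′(0) = -16.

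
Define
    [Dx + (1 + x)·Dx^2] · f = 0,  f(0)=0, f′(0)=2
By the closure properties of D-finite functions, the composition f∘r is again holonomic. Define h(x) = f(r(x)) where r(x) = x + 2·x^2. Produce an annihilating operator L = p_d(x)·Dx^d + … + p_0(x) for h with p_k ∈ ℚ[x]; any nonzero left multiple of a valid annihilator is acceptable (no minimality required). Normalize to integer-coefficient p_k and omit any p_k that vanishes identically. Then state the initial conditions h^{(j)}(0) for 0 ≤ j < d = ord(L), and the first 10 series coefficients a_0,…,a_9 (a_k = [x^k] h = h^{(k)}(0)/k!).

f: a_k = 0, 2, -1, 2/3, -1/2, 2/5, -1/3, 2/7, -1/4, 2/9, …
Change of var in L_f (x↦r) gives L₀.
L = (-3 + 4·x + 8·x^2)·Dx + (1 + 5·x + 6·x^2 + 8·x^3)·Dx^2  (order 2).
h: a_k = 0, 2, 3, -10/3, -1/2, 22/5, -3, -26/7, 31/4, -10/9, …
ICs: h(0) = 0, h′(0) = 2.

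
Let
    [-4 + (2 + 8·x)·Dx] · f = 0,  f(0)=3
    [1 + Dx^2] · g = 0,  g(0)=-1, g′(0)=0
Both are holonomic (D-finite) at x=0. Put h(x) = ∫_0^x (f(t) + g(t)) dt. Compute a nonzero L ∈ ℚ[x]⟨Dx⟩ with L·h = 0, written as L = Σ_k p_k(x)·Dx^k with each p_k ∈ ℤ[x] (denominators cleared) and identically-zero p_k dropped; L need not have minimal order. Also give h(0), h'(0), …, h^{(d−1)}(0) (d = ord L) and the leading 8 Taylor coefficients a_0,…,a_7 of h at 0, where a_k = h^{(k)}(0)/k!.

L = (-26 - 16·x - 32·x^2)·Dx + (-3 - 4·x + 48·x^2 + 64·x^3)·Dx^2 + (-26 - 16·x - 32·x^2)·Dx^3 + (-3 - 4·x + 48·x^2 + 64·x^3)·Dx^4  (order 4).
h: a_k = 0, 2, 3, -11/6, 3, -721/120, 14, -181439/5040, …
ICs: h(0) = 0, h′(0) = 2, h′′(0) = 6, h′′′(0) = -11.

f: a_k = 3, 6, -6, 12, -30, 84, -252, 792, …
g: a_k = -1, 0, 1/2, 0, -1/24, 0, 1/720, 0, …
f+g: L₀ = lclm(L_f,L_g), ord ≤ 1+2.
h=∫h₀ ⇒ L = L₀·Dx.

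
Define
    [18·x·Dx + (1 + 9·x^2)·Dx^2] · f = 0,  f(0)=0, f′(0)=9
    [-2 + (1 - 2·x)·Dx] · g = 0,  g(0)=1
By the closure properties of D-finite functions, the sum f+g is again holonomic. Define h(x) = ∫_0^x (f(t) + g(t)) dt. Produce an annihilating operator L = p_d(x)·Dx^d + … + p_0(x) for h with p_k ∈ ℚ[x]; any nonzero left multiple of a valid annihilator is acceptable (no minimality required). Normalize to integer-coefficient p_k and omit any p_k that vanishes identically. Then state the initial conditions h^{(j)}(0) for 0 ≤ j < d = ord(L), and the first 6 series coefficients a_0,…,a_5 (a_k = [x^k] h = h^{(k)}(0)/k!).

f: a_k = 0, 9, 0, -27, 0, 729/5, …
g: a_k = 1, 2, 4, 8, 16, 32, …
h₀=f+g: left-lcm gives L₀, ord ≤ 3.
∫: right-multiply L₀ by Dx.
L = (36 - 288·x - 972·x^2)·Dx^2 + (-21 + 36·x - 9·x^2 - 972·x^3)·Dx^3 + (2 + 5·x + 45·x^3 - 162·x^4)·Dx^4  (order 4).
h: a_k = 0, 1, 11/2, 4/3, -19/4, 16/5, …
ICs: h(0) = 0, h′(0) = 1, h′′(0) = 11, h′′′(0) = 8.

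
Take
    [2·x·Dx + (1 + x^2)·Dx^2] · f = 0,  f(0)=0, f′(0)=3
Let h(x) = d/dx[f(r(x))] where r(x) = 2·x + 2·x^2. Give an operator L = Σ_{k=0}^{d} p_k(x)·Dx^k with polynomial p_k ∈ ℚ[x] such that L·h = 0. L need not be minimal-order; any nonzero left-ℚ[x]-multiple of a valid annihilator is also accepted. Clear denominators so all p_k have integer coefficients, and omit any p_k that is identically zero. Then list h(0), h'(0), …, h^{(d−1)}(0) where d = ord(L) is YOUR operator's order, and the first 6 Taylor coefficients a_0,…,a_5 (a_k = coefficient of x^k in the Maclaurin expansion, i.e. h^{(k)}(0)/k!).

L = (-2 + 8·x + 32·x^2 + 48·x^3 + 24·x^4) + (1 + 2·x + 4·x^2 + 16·x^3 + 20·x^4 + 8·x^5)·Dx  (order 1).
h: a_k = 6, 12, -24, -96, -24, 528, …
ICs: h(0) = 6.

f: a_k = 0, 3, 0, -1, 0, 3/5, …
Change of var in L_f (x↦r) gives L₀.
Derive L from L₀ (diff closure).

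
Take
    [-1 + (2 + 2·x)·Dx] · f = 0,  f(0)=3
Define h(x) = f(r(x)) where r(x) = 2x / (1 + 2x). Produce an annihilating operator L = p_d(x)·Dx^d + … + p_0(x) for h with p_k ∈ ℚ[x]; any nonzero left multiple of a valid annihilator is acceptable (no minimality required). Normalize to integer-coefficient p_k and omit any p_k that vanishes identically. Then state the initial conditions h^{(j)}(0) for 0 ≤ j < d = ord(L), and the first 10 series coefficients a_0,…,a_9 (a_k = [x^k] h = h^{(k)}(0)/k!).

f: a_k = 3, 3/2, -3/8, 3/16, -15/128, 21/256, -63/1024, 99/2048, -1287/32768, 2145/65536, …
Substitute x→r, Dx→(1/r')Dx; clear ⇒ L₀.
L = -1 + (1 + 6·x + 8·x^2)·Dx  (order 1).
h: a_k = 3, 3, -15/2, 39/2, -423/8, 1197/8, -7059/16, 21615/16, -547383/128, 1782609/128, …
ICs: h(0) = 3.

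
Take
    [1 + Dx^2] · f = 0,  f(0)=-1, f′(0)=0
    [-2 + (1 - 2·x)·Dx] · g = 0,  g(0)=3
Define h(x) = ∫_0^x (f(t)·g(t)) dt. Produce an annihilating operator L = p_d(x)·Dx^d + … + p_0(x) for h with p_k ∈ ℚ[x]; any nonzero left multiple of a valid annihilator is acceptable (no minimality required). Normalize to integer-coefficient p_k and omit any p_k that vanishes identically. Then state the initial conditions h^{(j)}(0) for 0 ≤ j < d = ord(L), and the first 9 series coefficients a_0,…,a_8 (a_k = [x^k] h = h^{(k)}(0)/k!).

L = (-1 + 2·x)·Dx + 4·Dx^2 + (-1 + 2·x)·Dx^3  (order 3).
h: a_k = 0, -3, -3, -7/2, -21/4, -337/40, -337/24, -5777/240, -40439/960, …
ICs: h(0) = 0, h′(0) = -3, h′′(0) = -6.

f: a_k = -1, 0, 1/2, 0, -1/24, 0, 1/720, 0, -1/40320, …
g: a_k = 3, 6, 12, 24, 48, 96, 192, 384, 768, …
f·g: L₀ = L_f ⊗_s L_g, ord ≤ 2·1.
h=∫h₀ ⇒ L = L₀·Dx.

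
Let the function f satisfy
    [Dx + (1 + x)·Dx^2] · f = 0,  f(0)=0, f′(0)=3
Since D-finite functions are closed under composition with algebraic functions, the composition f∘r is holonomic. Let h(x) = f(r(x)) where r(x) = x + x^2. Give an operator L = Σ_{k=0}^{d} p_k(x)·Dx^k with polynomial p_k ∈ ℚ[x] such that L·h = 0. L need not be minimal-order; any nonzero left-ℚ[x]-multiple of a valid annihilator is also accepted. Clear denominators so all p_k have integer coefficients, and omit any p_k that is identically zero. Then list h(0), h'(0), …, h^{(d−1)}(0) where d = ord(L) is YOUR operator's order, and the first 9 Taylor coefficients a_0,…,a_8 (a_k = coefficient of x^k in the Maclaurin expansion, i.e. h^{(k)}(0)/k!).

L = (-1 + 2·x + 2·x^2)·Dx + (1 + 3·x + 3·x^2 + 2·x^3)·Dx^2  (order 2).
h: a_k = 0, 3, 3/2, -2, 3/4, 3/5, -1, 3/7, 3/8, …
ICs: h(0) = 0, h′(0) = 3.

f: a_k = 0, 3, -3/2, 1, -3/4, 3/5, -1/2, 3/7, -3/8, …
L₀ from L_f via x↦r, Dx↦r'^{-1}Dx.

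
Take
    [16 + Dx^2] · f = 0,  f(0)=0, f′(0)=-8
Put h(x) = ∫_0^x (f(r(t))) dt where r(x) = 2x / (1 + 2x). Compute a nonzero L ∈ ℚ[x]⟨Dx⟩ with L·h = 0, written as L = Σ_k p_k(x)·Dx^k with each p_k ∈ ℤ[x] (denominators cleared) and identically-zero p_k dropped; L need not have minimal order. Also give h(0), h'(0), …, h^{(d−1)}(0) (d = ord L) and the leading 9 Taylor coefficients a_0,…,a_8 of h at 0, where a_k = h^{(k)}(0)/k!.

L = 64·Dx + (4 + 24·x + 48·x^2 + 32·x^3)·Dx^2 + (1 + 8·x + 24·x^2 + 32·x^3 + 16·x^4)·Dx^3  (order 3).
h: a_k = 0, 0, -8, 32/3, 80/3, -896/5, 24704/45, -7680/7, 315008/315, …
ICs: h(0) = 0, h′(0) = 0, h′′(0) = -16.

f: a_k = 0, -8, 0, 64/3, 0, -256/15, 0, 2048/315, 0, …
f∘r: x↦r, Dx↦Dx/r' in L_f ⇒ L₀.
Integrate: L := L₀·Dx.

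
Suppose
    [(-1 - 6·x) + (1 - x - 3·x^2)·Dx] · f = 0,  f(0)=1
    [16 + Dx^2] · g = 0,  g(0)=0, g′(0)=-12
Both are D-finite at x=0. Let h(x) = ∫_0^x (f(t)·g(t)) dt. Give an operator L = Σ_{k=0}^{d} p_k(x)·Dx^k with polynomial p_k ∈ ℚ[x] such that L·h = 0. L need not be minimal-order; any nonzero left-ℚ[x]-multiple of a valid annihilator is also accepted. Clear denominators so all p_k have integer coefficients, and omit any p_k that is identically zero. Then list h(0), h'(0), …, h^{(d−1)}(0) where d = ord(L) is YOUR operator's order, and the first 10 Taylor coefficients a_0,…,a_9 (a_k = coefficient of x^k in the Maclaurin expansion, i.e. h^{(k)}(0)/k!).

f: a_k = 1, 1, 4, 7, 19, 40, 97, 217, 508, 1159, …
g: a_k = 0, -12, 0, 32, 0, -128/5, 0, 1024/105, 0, -2048/945, …
Product ⇒ symmetric product L₀, ord ≤ 2.
Integrate: L := L₀·Dx.
L = (-10 + 16·x + 48·x^2)·Dx + (2 + 12·x)·Dx^2 + (-1 + x + 3·x^2)·Dx^3  (order 3).
h: a_k = 0, 0, -6, -4, -4, -52/5, -314/15, -1408/35, -17027/210, -156812/945, …
ICs: h(0) = 0, h′(0) = 0, h′′(0) = -12.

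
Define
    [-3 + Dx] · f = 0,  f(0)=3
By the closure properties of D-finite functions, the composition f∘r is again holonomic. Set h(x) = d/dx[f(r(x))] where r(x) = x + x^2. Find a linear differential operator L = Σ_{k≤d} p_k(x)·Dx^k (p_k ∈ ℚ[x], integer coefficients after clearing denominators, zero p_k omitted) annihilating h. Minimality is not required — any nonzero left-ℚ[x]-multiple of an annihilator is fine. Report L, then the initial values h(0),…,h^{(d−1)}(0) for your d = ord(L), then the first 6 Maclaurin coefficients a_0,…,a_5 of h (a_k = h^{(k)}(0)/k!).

L = (5 + 12·x + 12·x^2) + (-1 - 2·x)·Dx  (order 1).
h: a_k = 9, 45, 243/2, 513/2, 3483/8, 25839/40, …
ICs: h(0) = 9.

f: a_k = 3, 9, 27/2, 27/2, 81/8, 243/40, …
h₀=f(r): pull back L_f along r ⇒ L₀.
h₀' ⇒ L via d/dx closure of L₀.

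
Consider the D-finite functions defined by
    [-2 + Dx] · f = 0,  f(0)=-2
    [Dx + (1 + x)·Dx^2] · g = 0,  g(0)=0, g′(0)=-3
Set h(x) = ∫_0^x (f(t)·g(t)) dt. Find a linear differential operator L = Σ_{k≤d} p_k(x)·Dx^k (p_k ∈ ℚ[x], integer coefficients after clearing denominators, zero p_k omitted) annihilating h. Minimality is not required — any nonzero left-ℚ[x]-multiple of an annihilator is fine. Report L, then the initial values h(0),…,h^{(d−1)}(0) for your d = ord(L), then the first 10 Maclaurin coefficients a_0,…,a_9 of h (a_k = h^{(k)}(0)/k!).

f: a_k = -2, -4, -4, -8/3, -4/3, -8/15, -8/45, -16/315, -4/315, -8/2835, …
g: a_k = 0, -3, 3/2, -1, 3/4, -3/5, 1/2, -3/7, 3/8, -1/3, …
Product ⇒ symmetric product L₀, ord ≤ 2.
∫: right-multiply L₀ by Dx.
L = (2 + 4·x)·Dx + (-3 - 4·x)·Dx^2 + (1 + x)·Dx^3  (order 3).
h: a_k = 0, 0, 3, 3, 2, 9/10, 11/30, 2/21, 17/420, -1/540, …
ICs: h(0) = 0, h′(0) = 0, h′′(0) = 6.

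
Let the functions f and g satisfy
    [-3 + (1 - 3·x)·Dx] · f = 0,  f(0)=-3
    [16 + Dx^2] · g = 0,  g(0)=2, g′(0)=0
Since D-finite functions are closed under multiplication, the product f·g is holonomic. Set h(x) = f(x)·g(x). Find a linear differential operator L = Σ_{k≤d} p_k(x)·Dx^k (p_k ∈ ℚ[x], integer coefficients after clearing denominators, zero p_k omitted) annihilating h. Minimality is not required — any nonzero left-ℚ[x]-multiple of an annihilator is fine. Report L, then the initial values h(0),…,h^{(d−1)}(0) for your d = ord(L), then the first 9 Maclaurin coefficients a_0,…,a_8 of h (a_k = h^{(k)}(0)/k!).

L = (-16 + 48·x) + 6·Dx + (-1 + 3·x)·Dx^2  (order 2).
h: a_k = -6, -18, -6, -18, -118, -354, -15418/15, -15418/5, -972358/105, …
ICs: h(0) = -6, h′(0) = -18.

f: a_k = -3, -9, -27, -81, -243, -729, -2187, -6561, -19683, …
g: a_k = 2, 0, -16, 0, 64/3, 0, -512/45, 0, 1024/315, …
Product ⇒ symmetric product L₀, ord ≤ 2.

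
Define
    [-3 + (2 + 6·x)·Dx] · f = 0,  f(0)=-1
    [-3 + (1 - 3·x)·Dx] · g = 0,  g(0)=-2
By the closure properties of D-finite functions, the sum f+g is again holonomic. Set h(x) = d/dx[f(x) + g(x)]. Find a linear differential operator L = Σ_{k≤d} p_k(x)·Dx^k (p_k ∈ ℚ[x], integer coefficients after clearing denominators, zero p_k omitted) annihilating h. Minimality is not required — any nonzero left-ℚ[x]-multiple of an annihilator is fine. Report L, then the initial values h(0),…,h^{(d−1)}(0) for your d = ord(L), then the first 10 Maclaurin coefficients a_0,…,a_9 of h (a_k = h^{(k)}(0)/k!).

L = (-162 - 162·x) + (-63 - 486·x - 567·x^2)·Dx + (10 + 18·x - 90·x^2 - 162·x^3)·Dx^2  (order 2).
h: a_k = -15/2, -135/4, -2673/16, -20331/32, -630585/256, -4433049/512, -63210861/2048, -427167027/4096, -23345671689/65536, -154075669965/131072, …
ICs: h(0) = -15/2, h′(0) = -135/4.

f: a_k = -1, -3/2, 9/8, -27/16, 405/128, -1701/256, 15309/1024, -72171/2048, 2814669/32768, -14073345/65536, …
g: a_k = -2, -6, -18, -54, -162, -486, -1458, -4374, -13122, -39366, …
Weyl lclm of L_f,L_g ⇒ L₀ (ord ≤ 2).
Differentiate: ansatz ord ≤ ord L₀ ⇒ L.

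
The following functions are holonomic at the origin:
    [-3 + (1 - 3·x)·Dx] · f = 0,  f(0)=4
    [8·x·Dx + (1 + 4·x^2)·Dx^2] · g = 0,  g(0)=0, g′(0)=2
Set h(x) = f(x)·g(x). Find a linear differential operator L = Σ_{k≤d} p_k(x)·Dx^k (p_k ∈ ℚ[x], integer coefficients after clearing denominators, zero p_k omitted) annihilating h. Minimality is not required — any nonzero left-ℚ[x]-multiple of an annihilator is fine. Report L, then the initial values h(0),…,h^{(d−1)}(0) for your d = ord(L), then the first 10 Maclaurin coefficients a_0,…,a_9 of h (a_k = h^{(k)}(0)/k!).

f: a_k = 4, 12, 36, 108, 324, 972, 2916, 8748, 26244, 78732, …
g: a_k = 0, 2, 0, -8/3, 0, 32/5, 0, -128/7, 0, 512/9, …
h₀=f·g: eliminate ⇒ L₀, order ≤ 1·2.
L = 24·x + (6 - 8·x + 48·x^2)·Dx + (-1 + 3·x - 4·x^2 + 12·x^3)·Dx^2  (order 2).
h: a_k = 0, 8, 24, 184/3, 184, 2888/5, 8664/5, 179384/35, 538152/35, 14601784/315, …
ICs: h(0) = 0, h′(0) = 8.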